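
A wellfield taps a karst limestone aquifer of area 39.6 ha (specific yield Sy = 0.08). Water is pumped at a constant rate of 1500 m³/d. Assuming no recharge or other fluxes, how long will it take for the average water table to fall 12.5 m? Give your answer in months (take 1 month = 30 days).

t ≈ 8.8 months

A = 39.6 ha = 3.96 × 10^5 m²
ΔV = Sy × A × Δh = 0.08 × 3.96 × 10^5 × 12.5 = 3.96 × 10^5 m³
t = ΔV / Q = 3.96 × 10^5 m³ / 1500 m³/d = 264 d
t = 264 d ≈ 8.8 months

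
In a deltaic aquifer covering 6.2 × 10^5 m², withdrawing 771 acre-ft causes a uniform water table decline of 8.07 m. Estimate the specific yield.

Sy ≈ 0.19

ΔV = 771 acre-ft = 9.51 × 10^5 m³
Sy = ΔV / (A × Δh) = 9.51 × 10^5 m³ / (6.2 × 10^5 m² × 8.07 m) = 0.1901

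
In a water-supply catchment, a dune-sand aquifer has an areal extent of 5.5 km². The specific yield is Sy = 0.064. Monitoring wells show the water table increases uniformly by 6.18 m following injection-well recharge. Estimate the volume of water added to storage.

A = 5.5 km² = 5.5 × 10^6 m²
ΔV = Sy × A × Δh = 0.064 × 5.5 × 10^6 m² × 6.18 m = 2.175 × 10^6 m³

ΔV ≈ 2.18 × 10^6 m³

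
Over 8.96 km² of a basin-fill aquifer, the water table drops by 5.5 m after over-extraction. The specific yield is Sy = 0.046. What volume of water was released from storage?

ΔV ≈ 2.27 × 10^6 m³

A = 8.96 km² = 8.96 × 10^6 m²
ΔV = Sy × A × Δh = 0.046 × 8.96 × 10^6 m² × 5.5 m = 2.267 × 10^6 m³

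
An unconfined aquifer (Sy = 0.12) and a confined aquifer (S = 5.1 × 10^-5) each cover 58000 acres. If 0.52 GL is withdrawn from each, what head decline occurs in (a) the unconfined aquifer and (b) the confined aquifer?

A = 58000 acres = 2.347 × 10^8 m²
ΔV = 0.52 GL = 5.2 × 10^5 m³
Unconfined: Δh_u = ΔV/(Sy·A) = 5.2 × 10^5/(0.12 × 2.347 × 10^8) = 0.01846 m
Confined: Δh_c = ΔV/(S·A) = 5.2 × 10^5/(5.1 × 10^-5 × 2.347 × 10^8) = 43.44 m

Δh_u ≈ 0.0185 m; Δh_c ≈ 43.4 m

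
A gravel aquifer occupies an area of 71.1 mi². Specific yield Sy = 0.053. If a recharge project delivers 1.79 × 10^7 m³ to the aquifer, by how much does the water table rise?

Δh ≈ 1.83 m

A = 71.1 mi² = 1.841 × 10^8 m²
Δh = ΔV / (Sy × A) = 1.79 × 10^7 m³ / (0.053 × 1.841 × 10^8 m²) = 1.834 m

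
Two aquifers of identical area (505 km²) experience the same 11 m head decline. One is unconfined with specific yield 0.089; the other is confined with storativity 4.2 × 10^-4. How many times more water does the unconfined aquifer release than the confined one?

ΔV_u / ΔV_c ≈ 212

A = 505 km² = 5.05 × 10^8 m²
Unconfined: ΔV_u = Sy × A × Δh = 0.089 × 5.05 × 10^8 × 11 = 4.944 × 10^8 m³
Confined: ΔV_c = S × A × Δh = 4.2 × 10^-4 × 5.05 × 10^8 × 11 = 2.333 × 10^6 m³
Ratio = ΔV_u / ΔV_c = Sy / S = 0.089 / 4.2 × 10^-4 = 211.9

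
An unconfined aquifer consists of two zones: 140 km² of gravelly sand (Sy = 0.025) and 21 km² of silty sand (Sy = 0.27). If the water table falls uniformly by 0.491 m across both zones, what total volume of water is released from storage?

A₁ = 140 km² = 1.4 × 10^8 m²; A₂ = 21 km² = 2.1 × 10^7 m²
ΔV₁ = 0.025 × 1.4 × 10^8 × 0.491 = 1.718 × 10^6 m³
ΔV₂ = 0.27 × 2.1 × 10^7 × 0.491 = 2.784 × 10^6 m³
ΔV = ΔV₁ + ΔV₂ = 4.502 × 10^6 m³

ΔV ≈ 4.5 × 10^6 m³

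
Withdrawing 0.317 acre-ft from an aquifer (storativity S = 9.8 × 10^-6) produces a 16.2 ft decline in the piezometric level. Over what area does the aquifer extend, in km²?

A ≈ 8.08 km²

Δh = 16.2 ft = 4.938 m
ΔV = 0.317 acre-ft = 391 m³
A = ΔV / (S × Δh) = 391 / (9.8 × 10^-6 × 4.938) = 8.08 × 10^6 m²
A = 8.08 × 10^6 m² = 8.08 km²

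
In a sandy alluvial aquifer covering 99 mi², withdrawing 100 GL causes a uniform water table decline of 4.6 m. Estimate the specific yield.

Sy ≈ 0.085

A = 99 mi² = 2.564 × 10^8 m²
ΔV = 100 GL = 1 × 10^8 m³
Sy = ΔV / (A × Δh) = 1 × 10^8 m³ / (2.564 × 10^8 m² × 4.6 m) = 0.08478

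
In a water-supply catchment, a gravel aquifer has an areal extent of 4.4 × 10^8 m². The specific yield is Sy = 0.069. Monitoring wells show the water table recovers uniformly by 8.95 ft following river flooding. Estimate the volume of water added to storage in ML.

Δh = 8.95 ft = 2.728 m
ΔV = Sy × A × Δh = 0.069 × 4.4 × 10^8 m² × 2.728 m = 8.282 × 10^7 m³
ΔV = 8.282 × 10^7 m³ = 82820 ML

ΔV ≈ 82800 ML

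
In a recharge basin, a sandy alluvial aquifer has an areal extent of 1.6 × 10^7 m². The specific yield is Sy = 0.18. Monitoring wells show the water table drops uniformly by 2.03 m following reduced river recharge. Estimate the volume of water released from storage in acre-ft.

ΔV ≈ 4740 acre-ft

ΔV = Sy × A × Δh = 0.18 × 1.6 × 10^7 m² × 2.03 m = 5.846 × 10^6 m³
ΔV = 5.846 × 10^6 m³ = 4740 acre-ft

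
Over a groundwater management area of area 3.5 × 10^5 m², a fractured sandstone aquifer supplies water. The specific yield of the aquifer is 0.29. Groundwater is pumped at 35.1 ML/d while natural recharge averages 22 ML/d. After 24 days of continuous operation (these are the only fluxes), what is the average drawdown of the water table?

Net abstraction = 35.1 − 22 = 13.1 ML/d
Q_net = 13.1 ML/d = 13100 m³/d
ΔV = Q × t = 13100 m³/d × 24 d = 3.144 × 10^5 m³
Δh = ΔV / (Sy × A) = 3.144 × 10^5 / (0.29 × 3.5 × 10^5) = 3.098 m

Δh ≈ 3.1 m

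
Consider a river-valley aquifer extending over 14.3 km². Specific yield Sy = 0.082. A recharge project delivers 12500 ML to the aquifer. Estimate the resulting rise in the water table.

Δh ≈ 10.7 m

A = 14.3 km² = 1.43 × 10^7 m²
ΔV = 12500 ML = 1.25 × 10^7 m³
Δh = ΔV / (Sy × A) = 1.25 × 10^7 m³ / (0.082 × 1.43 × 10^7 m²) = 10.66 m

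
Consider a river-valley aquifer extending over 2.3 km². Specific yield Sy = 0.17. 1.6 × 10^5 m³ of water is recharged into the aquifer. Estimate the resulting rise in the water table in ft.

A = 2.3 km² = 2.3 × 10^6 m²
Δh = ΔV / (Sy × A) = 1.6 × 10^5 m³ / (0.17 × 2.3 × 10^6 m²) = 0.4092 m
Δh = 0.4092 m = 1.343 ft

Δh ≈ 1.34 ft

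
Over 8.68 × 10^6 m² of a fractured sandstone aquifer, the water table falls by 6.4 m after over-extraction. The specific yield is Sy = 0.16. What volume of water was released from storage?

ΔV = Sy × A × Δh = 0.16 × 8.68 × 10^6 m² × 6.4 m = 8.888 × 10^6 m³

ΔV ≈ 8.89 × 10^6 m³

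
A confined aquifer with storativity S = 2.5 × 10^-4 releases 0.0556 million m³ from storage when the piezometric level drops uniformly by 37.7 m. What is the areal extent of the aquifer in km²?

A ≈ 5.9 km²

ΔV = 0.0556 million m³ = 55600 m³
A = ΔV / (S × Δh) = 55600 / (2.5 × 10^-4 × 37.7) = 5.899 × 10^6 m²
A = 5.899 × 10^6 m² = 5.899 km²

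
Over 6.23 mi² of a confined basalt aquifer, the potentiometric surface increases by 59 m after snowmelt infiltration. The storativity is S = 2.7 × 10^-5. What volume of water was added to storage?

ΔV ≈ 25700 m³

A = 6.23 mi² = 1.614 × 10^7 m²
ΔV = S × A × Δh = 2.7 × 10^-5 × 1.614 × 10^7 m² × 59 m = 25700 m³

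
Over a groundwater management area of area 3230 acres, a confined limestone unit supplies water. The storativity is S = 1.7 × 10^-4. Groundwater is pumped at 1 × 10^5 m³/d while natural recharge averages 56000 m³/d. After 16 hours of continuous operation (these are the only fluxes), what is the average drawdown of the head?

A = 3230 acres = 1.307 × 10^7 m²
Net abstraction = 1 × 10^5 − 56000 = 44000 m³/d
t = 16 hours = 0.6667 d
ΔV = Q × t = 44000 m³/d × 0.6667 d = 29330 m³
Δh = ΔV / (S × A) = 29330 / (1.7 × 10^-4 × 1.307 × 10^7) = 13.2 m

Δh ≈ 13.2 m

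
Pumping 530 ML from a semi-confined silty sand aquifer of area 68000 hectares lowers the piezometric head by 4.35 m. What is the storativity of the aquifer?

S ≈ 1.8 × 10^-4

A = 68000 hectares = 6.8 × 10^8 m²
ΔV = 530 ML = 5.3 × 10^5 m³
S = ΔV / (A × Δh) = 5.3 × 10^5 m³ / (6.8 × 10^8 m² × 4.35 m) = 1.792 × 10^-4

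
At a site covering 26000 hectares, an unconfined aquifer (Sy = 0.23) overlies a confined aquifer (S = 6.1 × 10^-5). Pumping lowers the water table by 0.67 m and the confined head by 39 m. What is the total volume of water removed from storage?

ΔV ≈ 4.07 × 10^7 m³

A = 26000 hectares = 2.6 × 10^8 m²
Unconfined: ΔV_u = Sy × A × Δh_u = 0.23 × 2.6 × 10^8 × 0.67 = 4.007 × 10^7 m³
Confined: ΔV_c = S × A × Δh_c = 6.1 × 10^-5 × 2.6 × 10^8 × 39 = 6.185 × 10^5 m³
Total ΔV = 4.007 × 10^7 + 6.185 × 10^5 = 4.068 × 10^7 m³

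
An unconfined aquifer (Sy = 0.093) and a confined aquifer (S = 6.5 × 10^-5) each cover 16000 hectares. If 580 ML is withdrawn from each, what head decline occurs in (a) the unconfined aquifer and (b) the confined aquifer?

Δh_u ≈ 0.039 m; Δh_c ≈ 55.8 m

A = 16000 hectares = 1.6 × 10^8 m²
ΔV = 580 ML = 5.8 × 10^5 m³
Unconfined: Δh_u = ΔV/(Sy·A) = 5.8 × 10^5/(0.093 × 1.6 × 10^8) = 0.03898 m
Confined: Δh_c = ΔV/(S·A) = 5.8 × 10^5/(6.5 × 10^-5 × 1.6 × 10^8) = 55.77 m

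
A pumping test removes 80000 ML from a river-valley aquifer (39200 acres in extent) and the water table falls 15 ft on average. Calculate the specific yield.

Sy ≈ 0.11

A = 39200 acres = 1.586 × 10^8 m²
Δh = 15 ft = 4.572 m
ΔV = 80000 ML = 8 × 10^7 m³
Sy = ΔV / (A × Δh) = 8 × 10^7 m³ / (1.586 × 10^8 m² × 4.572 m) = 0.1103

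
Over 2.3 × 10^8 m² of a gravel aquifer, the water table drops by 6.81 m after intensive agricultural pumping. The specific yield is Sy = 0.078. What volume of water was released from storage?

ΔV ≈ 1.22 × 10^8 m³

ΔV = Sy × A × Δh = 0.078 × 2.3 × 10^8 m² × 6.81 m = 1.222 × 10^8 m³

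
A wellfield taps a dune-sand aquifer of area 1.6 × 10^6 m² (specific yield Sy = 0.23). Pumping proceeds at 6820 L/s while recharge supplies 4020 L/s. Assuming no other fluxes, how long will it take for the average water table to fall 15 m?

ΔV = Sy × A × Δh = 0.23 × 1.6 × 10^6 × 15 = 5.52 × 10^6 m³
Net withdrawal = 6820 − 4020 = 2800 L/s = 2.419 × 10^5 m³/d
t = ΔV / Q = 5.52 × 10^6 m³ / 2.419 × 10^5 m³/d = 22.82 d

t ≈ 22.8 days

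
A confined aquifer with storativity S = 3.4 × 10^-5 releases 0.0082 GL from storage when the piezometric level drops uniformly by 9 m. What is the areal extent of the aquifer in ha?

A ≈ 2680 ha

ΔV = 0.0082 GL = 8200 m³
A = ΔV / (S × Δh) = 8200 / (3.4 × 10^-5 × 9) = 2.68 × 10^7 m²
A = 2.68 × 10^7 m² = 2680 ha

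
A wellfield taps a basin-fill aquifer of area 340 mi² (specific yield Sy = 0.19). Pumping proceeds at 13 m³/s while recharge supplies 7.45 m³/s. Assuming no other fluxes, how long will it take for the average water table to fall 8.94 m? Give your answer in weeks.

t ≈ 446 weeks

A = 340 mi² = 8.806 × 10^8 m²
ΔV = Sy × A × Δh = 0.19 × 8.806 × 10^8 × 8.94 = 1.496 × 10^9 m³
Net withdrawal = 13 − 7.45 = 5.55 m³/s = 4.795 × 10^5 m³/d
t = ΔV / Q = 1.496 × 10^9 m³ / 4.795 × 10^5 m³/d = 3119 d
t = 3119 d ≈ 445.6 weeks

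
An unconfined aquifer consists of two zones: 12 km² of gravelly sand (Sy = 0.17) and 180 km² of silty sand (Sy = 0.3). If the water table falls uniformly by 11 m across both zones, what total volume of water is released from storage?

ΔV ≈ 6.16 × 10^8 m³

A₁ = 12 km² = 1.2 × 10^7 m²; A₂ = 180 km² = 1.8 × 10^8 m²
ΔV₁ = 0.17 × 1.2 × 10^7 × 11 = 2.244 × 10^7 m³
ΔV₂ = 0.3 × 1.8 × 10^8 × 11 = 5.94 × 10^8 m³
ΔV = ΔV₁ + ΔV₂ = 6.164 × 10^8 m³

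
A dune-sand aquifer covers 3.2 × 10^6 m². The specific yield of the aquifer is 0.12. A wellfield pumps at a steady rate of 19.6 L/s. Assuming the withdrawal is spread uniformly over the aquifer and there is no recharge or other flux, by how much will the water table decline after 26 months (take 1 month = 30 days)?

Q = 19.6 L/s = 1693 m³/d
t = 26 months = 780 d
ΔV = Q × t = 1693 m³/d × 780 d = 1.321 × 10^6 m³
Δh = ΔV / (Sy × A) = 1.321 × 10^6 / (0.12 × 3.2 × 10^6) = 3.44 m

Δh ≈ 3.44 m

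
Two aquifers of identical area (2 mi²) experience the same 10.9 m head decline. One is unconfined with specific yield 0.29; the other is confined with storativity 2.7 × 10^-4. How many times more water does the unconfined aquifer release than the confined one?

ΔV_u / ΔV_c ≈ 1070

A = 2 mi² = 5.18 × 10^6 m²
Unconfined: ΔV_u = Sy × A × Δh = 0.29 × 5.18 × 10^6 × 10.9 = 1.637 × 10^7 m³
Confined: ΔV_c = S × A × Δh = 2.7 × 10^-4 × 5.18 × 10^6 × 10.9 = 15240 m³
Ratio = ΔV_u / ΔV_c = Sy / S = 0.29 / 2.7 × 10^-4 = 1074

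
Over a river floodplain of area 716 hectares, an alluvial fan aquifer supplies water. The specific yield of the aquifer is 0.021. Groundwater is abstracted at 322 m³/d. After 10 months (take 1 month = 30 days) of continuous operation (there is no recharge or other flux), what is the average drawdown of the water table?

Δh ≈ 0.642 m

A = 716 hectares = 7.16 × 10^6 m²
t = 10 months = 300 d
ΔV = Q × t = 322 m³/d × 300 d = 96600 m³
Δh = ΔV / (Sy × A) = 96600 / (0.021 × 7.16 × 10^6) = 0.6425 m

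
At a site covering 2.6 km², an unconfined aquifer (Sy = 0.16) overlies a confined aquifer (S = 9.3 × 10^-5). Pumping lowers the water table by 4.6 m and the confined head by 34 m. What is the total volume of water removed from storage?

ΔV ≈ 1.92 × 10^6 m³

A = 2.6 km² = 2.6 × 10^6 m²
Unconfined: ΔV_u = Sy × A × Δh_u = 0.16 × 2.6 × 10^6 × 4.6 = 1.914 × 10^6 m³
Confined: ΔV_c = S × A × Δh_c = 9.3 × 10^-5 × 2.6 × 10^6 × 34 = 8221 m³
Total ΔV = 1.914 × 10^6 + 8221 = 1.922 × 10^6 m³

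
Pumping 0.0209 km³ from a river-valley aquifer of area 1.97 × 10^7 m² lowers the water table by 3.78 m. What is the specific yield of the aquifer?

ΔV = 0.0209 km³ = 2.09 × 10^7 m³
Sy = ΔV / (A × Δh) = 2.09 × 10^7 m³ / (1.97 × 10^7 m² × 3.78 m) = 0.2807

Sy ≈ 0.28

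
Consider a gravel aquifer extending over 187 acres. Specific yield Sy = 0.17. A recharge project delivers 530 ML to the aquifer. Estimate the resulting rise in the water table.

Δh ≈ 4.12 m

A = 187 acres = 7.568 × 10^5 m²
ΔV = 530 ML = 5.3 × 10^5 m³
Δh = ΔV / (Sy × A) = 5.3 × 10^5 m³ / (0.17 × 7.568 × 10^5 m²) = 4.12 m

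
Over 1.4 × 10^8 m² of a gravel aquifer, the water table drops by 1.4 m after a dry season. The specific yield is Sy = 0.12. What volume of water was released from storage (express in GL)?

ΔV ≈ 23.5 GL

ΔV = Sy × A × Δh = 0.12 × 1.4 × 10^8 m² × 1.4 m = 2.352 × 10^7 m³
ΔV = 2.352 × 10^7 m³ = 23.52 GL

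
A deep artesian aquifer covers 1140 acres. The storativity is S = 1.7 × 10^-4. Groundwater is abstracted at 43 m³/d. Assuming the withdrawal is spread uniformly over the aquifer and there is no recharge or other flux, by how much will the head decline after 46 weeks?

Δh ≈ 17.7 m

A = 1140 acres = 4.613 × 10^6 m²
t = 46 weeks = 322 d
ΔV = Q × t = 43 m³/d × 322 d = 13850 m³
Δh = ΔV / (S × A) = 13850 / (1.7 × 10^-4 × 4.613 × 10^6) = 17.65 m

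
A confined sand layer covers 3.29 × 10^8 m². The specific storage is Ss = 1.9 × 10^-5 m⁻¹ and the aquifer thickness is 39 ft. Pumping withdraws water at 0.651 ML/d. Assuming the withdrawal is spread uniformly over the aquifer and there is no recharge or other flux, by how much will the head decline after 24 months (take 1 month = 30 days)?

b = 39 ft = 11.89 m
S = Ss × b = 1.9 × 10^-5 m⁻¹ × 11.89 m = 2.259 × 10^-4
Q = 0.651 ML/d = 651 m³/d
t = 24 months = 720 d
ΔV = Q × t = 651 m³/d × 720 d = 4.687 × 10^5 m³
Δh = ΔV / (S × A) = 4.687 × 10^5 / (2.259 × 10^-4 × 3.29 × 10^8) = 6.308 m

Δh ≈ 6.31 m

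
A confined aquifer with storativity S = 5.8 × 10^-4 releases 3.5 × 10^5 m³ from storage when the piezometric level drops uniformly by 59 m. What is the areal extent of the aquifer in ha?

A ≈ 1020 ha

A = ΔV / (S × Δh) = 3.5 × 10^5 / (5.8 × 10^-4 × 59) = 1.023 × 10^7 m²
A = 1.023 × 10^7 m² = 1023 ha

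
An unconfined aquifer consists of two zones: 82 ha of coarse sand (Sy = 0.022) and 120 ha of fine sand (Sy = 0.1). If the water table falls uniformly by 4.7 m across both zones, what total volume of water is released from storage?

ΔV ≈ 6.49 × 10^5 m³

A₁ = 82 ha = 8.2 × 10^5 m²; A₂ = 120 ha = 1.2 × 10^6 m²
ΔV₁ = 0.022 × 8.2 × 10^5 × 4.7 = 84790 m³
ΔV₂ = 0.1 × 1.2 × 10^6 × 4.7 = 5.64 × 10^5 m³
ΔV = ΔV₁ + ΔV₂ = 6.488 × 10^5 m³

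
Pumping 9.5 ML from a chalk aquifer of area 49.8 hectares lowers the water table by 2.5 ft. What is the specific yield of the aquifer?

A = 49.8 hectares = 4.98 × 10^5 m²
Δh = 2.5 ft = 0.762 m
ΔV = 9.5 ML = 9500 m³
Sy = ΔV / (A × Δh) = 9500 m³ / (4.98 × 10^5 m² × 0.762 m) = 0.02503

Sy ≈ 0.025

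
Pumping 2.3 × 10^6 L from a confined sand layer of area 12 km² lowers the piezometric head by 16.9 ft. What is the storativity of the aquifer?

A = 12 km² = 1.2 × 10^7 m²
Δh = 16.9 ft = 5.151 m
ΔV = 2.3 × 10^6 L = 2300 m³
S = ΔV / (A × Δh) = 2300 m³ / (1.2 × 10^7 m² × 5.151 m) = 3.721 × 10^-5

S ≈ 3.7 × 10^-5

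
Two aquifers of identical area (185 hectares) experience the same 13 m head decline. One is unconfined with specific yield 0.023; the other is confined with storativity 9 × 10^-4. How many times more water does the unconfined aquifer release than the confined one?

ΔV_u / ΔV_c ≈ 25.6

A = 185 hectares = 1.85 × 10^6 m²
Unconfined: ΔV_u = Sy × A × Δh = 0.023 × 1.85 × 10^6 × 13 = 5.532 × 10^5 m³
Confined: ΔV_c = S × A × Δh = 9 × 10^-4 × 1.85 × 10^6 × 13 = 21640 m³
Ratio = ΔV_u / ΔV_c = Sy / S = 0.023 / 9 × 10^-4 = 25.56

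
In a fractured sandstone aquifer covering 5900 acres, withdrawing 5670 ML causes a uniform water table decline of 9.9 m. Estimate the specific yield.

Sy ≈ 0.024

A = 5900 acres = 2.388 × 10^7 m²
ΔV = 5670 ML = 5.67 × 10^6 m³
Sy = ΔV / (A × Δh) = 5.67 × 10^6 m³ / (2.388 × 10^7 m² × 9.9 m) = 0.02399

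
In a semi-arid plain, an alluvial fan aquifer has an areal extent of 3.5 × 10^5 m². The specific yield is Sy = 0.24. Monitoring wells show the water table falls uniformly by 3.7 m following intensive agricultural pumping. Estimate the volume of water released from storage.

ΔV = Sy × A × Δh = 0.24 × 3.5 × 10^5 m² × 3.7 m = 3.108 × 10^5 m³

ΔV ≈ 3.11 × 10^5 m³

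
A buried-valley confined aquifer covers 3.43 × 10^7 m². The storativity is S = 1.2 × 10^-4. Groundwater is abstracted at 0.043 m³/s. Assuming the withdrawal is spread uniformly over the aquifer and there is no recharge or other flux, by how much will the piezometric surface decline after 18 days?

Δh ≈ 16.2 m

Q = 0.043 m³/s = 3715 m³/d
ΔV = Q × t = 3715 m³/d × 18 d = 66870 m³
Δh = ΔV / (S × A) = 66870 / (1.2 × 10^-4 × 3.43 × 10^7) = 16.25 m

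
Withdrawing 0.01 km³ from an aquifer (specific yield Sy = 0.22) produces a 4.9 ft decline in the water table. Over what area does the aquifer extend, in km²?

A ≈ 30.4 km²

Δh = 4.9 ft = 1.494 m
ΔV = 0.01 km³ = 1 × 10^7 m³
A = ΔV / (Sy × Δh) = 1 × 10^7 / (0.22 × 1.494) = 3.043 × 10^7 m²
A = 3.043 × 10^7 m² = 30.43 km²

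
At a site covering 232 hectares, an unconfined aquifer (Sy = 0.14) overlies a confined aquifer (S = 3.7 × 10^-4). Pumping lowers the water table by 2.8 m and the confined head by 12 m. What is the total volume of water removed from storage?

ΔV ≈ 9.2 × 10^5 m³

A = 232 hectares = 2.32 × 10^6 m²
Unconfined: ΔV_u = Sy × A × Δh_u = 0.14 × 2.32 × 10^6 × 2.8 = 9.094 × 10^5 m³
Confined: ΔV_c = S × A × Δh_c = 3.7 × 10^-4 × 2.32 × 10^6 × 12 = 10300 m³
Total ΔV = 9.094 × 10^5 + 10300 = 9.197 × 10^5 m³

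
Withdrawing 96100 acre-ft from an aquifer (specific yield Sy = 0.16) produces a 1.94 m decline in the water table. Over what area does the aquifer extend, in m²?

ΔV = 96100 acre-ft = 1.185 × 10^8 m³
A = ΔV / (Sy × Δh) = 1.185 × 10^8 / (0.16 × 1.94) = 3.819 × 10^8 m²

A ≈ 3.82 × 10^8 m²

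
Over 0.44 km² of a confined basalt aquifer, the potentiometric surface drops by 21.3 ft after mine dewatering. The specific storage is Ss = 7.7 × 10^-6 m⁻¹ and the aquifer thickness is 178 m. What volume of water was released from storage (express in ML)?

S = Ss × b = 7.7 × 10^-6 m⁻¹ × 178 m = 1.371 × 10^-3
A = 0.44 km² = 4.4 × 10^5 m²
Δh = 21.3 ft = 6.492 m
ΔV = S × A × Δh = 0.001371 × 4.4 × 10^5 m² × 6.492 m = 3915 m³
ΔV = 3915 m³ = 3.915 ML

ΔV ≈ 3.92 ML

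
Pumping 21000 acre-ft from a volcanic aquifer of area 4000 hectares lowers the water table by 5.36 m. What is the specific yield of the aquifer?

Sy ≈ 0.12

A = 4000 hectares = 4 × 10^7 m²
ΔV = 21000 acre-ft = 2.59 × 10^7 m³
Sy = ΔV / (A × Δh) = 2.59 × 10^7 m³ / (4 × 10^7 m² × 5.36 m) = 0.1208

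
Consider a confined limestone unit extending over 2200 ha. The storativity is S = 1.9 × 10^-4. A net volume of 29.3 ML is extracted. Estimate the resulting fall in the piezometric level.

Δh ≈ 7.01 m

A = 2200 ha = 2.2 × 10^7 m²
ΔV = 29.3 ML = 29300 m³
Δh = ΔV / (S × A) = 29300 m³ / (1.9 × 10^-4 × 2.2 × 10^7 m²) = 7.01 m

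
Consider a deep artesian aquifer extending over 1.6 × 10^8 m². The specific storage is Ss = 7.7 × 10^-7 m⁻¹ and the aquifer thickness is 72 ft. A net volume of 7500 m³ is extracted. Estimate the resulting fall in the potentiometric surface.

Δh ≈ 2.77 m

b = 72 ft = 21.95 m
S = Ss × b = 7.7 × 10^-7 m⁻¹ × 21.95 m = 1.69 × 10^-5
Δh = ΔV / (S × A) = 7500 m³ / (1.69 × 10^-5 × 1.6 × 10^8 m²) = 2.774 m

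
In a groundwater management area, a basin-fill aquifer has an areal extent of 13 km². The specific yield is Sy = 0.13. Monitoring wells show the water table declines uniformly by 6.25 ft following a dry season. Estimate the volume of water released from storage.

A = 13 km² = 1.3 × 10^7 m²
Δh = 6.25 ft = 1.905 m
ΔV = Sy × A × Δh = 0.13 × 1.3 × 10^7 m² × 1.905 m = 3.219 × 10^6 m³

ΔV ≈ 3.22 × 10^6 m³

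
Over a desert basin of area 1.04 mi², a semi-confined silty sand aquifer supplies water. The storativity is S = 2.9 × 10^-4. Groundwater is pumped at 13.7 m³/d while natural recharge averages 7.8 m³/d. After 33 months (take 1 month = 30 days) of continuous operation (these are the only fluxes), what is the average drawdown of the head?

Δh ≈ 7.48 m

A = 1.04 mi² = 2.694 × 10^6 m²
Net abstraction = 13.7 − 7.8 = 5.9 m³/d
t = 33 months = 990 d
ΔV = Q × t = 5.9 m³/d × 990 d = 5841 m³
Δh = ΔV / (S × A) = 5841 / (2.9 × 10^-4 × 2.694 × 10^6) = 7.478 m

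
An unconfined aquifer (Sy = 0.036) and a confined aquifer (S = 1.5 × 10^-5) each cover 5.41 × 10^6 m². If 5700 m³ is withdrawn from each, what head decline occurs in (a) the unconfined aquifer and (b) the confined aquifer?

Unconfined: Δh_u = ΔV/(Sy·A) = 5700/(0.036 × 5.41 × 10^6) = 0.02927 m
Confined: Δh_c = ΔV/(S·A) = 5700/(1.5 × 10^-5 × 5.41 × 10^6) = 70.24 m

Δh_u ≈ 0.0293 m; Δh_c ≈ 70.2 m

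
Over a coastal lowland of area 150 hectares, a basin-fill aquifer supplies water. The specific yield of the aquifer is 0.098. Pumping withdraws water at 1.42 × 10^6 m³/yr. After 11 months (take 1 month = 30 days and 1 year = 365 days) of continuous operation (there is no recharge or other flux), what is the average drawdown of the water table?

A = 150 hectares = 1.5 × 10^6 m²
Q = 1.42 × 10^6 m³/yr = 3890 m³/d
t = 11 months = 330 d
ΔV = Q × t = 3890 m³/d × 330 d = 1.284 × 10^6 m³
Δh = ΔV / (Sy × A) = 1.284 × 10^6 / (0.098 × 1.5 × 10^6) = 8.734 m

Δh ≈ 8.73 m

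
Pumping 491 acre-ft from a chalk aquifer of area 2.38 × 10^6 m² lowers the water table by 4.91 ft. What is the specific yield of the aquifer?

Δh = 4.91 ft = 1.497 m
ΔV = 491 acre-ft = 6.056 × 10^5 m³
Sy = ΔV / (A × Δh) = 6.056 × 10^5 m³ / (2.38 × 10^6 m² × 1.497 m) = 0.17

Sy ≈ 0.17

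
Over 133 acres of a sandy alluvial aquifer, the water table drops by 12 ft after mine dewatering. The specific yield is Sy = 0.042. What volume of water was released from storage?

ΔV ≈ 82700 m³

A = 133 acres = 5.382 × 10^5 m²
Δh = 12 ft = 3.658 m
ΔV = Sy × A × Δh = 0.042 × 5.382 × 10^5 m² × 3.658 m = 82680 m³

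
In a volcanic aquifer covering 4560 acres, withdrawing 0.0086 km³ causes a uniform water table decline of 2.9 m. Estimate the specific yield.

A = 4560 acres = 1.845 × 10^7 m²
ΔV = 0.0086 km³ = 8.6 × 10^6 m³
Sy = ΔV / (A × Δh) = 8.6 × 10^6 m³ / (1.845 × 10^7 m² × 2.9 m) = 0.1607

Sy ≈ 0.16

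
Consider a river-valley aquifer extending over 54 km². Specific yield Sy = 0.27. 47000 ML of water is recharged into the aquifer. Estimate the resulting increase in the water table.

Δh ≈ 3.22 m

A = 54 km² = 5.4 × 10^7 m²
ΔV = 47000 ML = 4.7 × 10^7 m³
Δh = ΔV / (Sy × A) = 4.7 × 10^7 m³ / (0.27 × 5.4 × 10^7 m²) = 3.224 m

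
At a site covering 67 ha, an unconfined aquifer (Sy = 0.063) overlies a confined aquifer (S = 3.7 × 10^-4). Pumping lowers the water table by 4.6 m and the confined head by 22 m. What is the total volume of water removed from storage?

A = 67 ha = 6.7 × 10^5 m²
Unconfined: ΔV_u = Sy × A × Δh_u = 0.063 × 6.7 × 10^5 × 4.6 = 1.942 × 10^5 m³
Confined: ΔV_c = S × A × Δh_c = 3.7 × 10^-4 × 6.7 × 10^5 × 22 = 5454 m³
Total ΔV = 1.942 × 10^5 + 5454 = 1.996 × 10^5 m³

ΔV ≈ 2 × 10^5 m³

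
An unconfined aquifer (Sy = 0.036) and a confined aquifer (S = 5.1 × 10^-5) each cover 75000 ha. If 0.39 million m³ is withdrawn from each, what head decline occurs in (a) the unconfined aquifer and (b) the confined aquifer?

A = 75000 ha = 7.5 × 10^8 m²
ΔV = 0.39 million m³ = 3.9 × 10^5 m³
Unconfined: Δh_u = ΔV/(Sy·A) = 3.9 × 10^5/(0.036 × 7.5 × 10^8) = 0.01444 m
Confined: Δh_c = ΔV/(S·A) = 3.9 × 10^5/(5.1 × 10^-5 × 7.5 × 10^8) = 10.2 m

Δh_u ≈ 0.0144 m; Δh_c ≈ 10.2 m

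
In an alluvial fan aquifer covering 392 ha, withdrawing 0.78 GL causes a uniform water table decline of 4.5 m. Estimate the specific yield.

A = 392 ha = 3.92 × 10^6 m²
ΔV = 0.78 GL = 7.8 × 10^5 m³
Sy = ΔV / (A × Δh) = 7.8 × 10^5 m³ / (3.92 × 10^6 m² × 4.5 m) = 0.04422

Sy ≈ 0.044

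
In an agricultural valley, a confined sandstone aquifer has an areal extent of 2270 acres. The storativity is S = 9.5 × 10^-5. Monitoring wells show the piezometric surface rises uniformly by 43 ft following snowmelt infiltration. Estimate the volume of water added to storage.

A = 2270 acres = 9.186 × 10^6 m²
Δh = 43 ft = 13.11 m
ΔV = S × A × Δh = 9.5 × 10^-5 × 9.186 × 10^6 m² × 13.11 m = 11440 m³

ΔV ≈ 11400 m³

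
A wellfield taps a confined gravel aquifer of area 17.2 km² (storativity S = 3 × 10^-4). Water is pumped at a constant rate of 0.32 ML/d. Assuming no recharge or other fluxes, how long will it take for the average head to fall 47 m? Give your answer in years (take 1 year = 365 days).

A = 17.2 km² = 1.72 × 10^7 m²
ΔV = S × A × Δh = 3 × 10^-4 × 1.72 × 10^7 × 47 = 2.425 × 10^5 m³
Q = 0.32 ML/d = 320 m³/d
t = ΔV / Q = 2.425 × 10^5 m³ / 320 m³/d = 757.9 d
t = 757.9 d ≈ 2.076 years

t ≈ 2.08 years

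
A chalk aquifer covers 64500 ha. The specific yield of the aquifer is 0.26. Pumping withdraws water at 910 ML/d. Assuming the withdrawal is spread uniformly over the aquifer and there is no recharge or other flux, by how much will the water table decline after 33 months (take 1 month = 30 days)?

A = 64500 ha = 6.45 × 10^8 m²
Q = 910 ML/d = 9.1 × 10^5 m³/d
t = 33 months = 990 d
ΔV = Q × t = 9.1 × 10^5 m³/d × 990 d = 9.009 × 10^8 m³
Δh = ΔV / (Sy × A) = 9.009 × 10^8 / (0.26 × 6.45 × 10^8) = 5.372 m

Δh ≈ 5.37 m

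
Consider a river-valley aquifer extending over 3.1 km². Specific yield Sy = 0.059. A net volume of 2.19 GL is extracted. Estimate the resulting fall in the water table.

A = 3.1 km² = 3.1 × 10^6 m²
ΔV = 2.19 GL = 2.19 × 10^6 m³
Δh = ΔV / (Sy × A) = 2.19 × 10^6 m³ / (0.059 × 3.1 × 10^6 m²) = 11.97 m

Δh ≈ 12 m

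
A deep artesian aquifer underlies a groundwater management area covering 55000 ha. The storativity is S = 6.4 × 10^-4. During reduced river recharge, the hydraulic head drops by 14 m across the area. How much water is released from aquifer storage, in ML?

ΔV ≈ 4930 ML

A = 55000 ha = 5.5 × 10^8 m²
ΔV = S × A × Δh = 6.4 × 10^-4 × 5.5 × 10^8 m² × 14 m = 4.928 × 10^6 m³
ΔV = 4.928 × 10^6 m³ = 4928 ML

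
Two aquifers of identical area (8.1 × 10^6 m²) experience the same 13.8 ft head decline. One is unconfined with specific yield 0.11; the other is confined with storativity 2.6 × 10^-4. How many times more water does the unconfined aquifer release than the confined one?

ΔV_u / ΔV_c ≈ 423

Δh = 13.8 ft = 4.206 m
Unconfined: ΔV_u = Sy × A × Δh = 0.11 × 8.1 × 10^6 × 4.206 = 3.748 × 10^6 m³
Confined: ΔV_c = S × A × Δh = 2.6 × 10^-4 × 8.1 × 10^6 × 4.206 = 8858 m³
Ratio = ΔV_u / ΔV_c = Sy / S = 0.11 / 2.6 × 10^-4 = 423.1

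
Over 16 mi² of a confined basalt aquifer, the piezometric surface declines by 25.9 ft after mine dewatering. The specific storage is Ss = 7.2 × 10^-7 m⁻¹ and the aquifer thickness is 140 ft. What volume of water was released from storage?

ΔV ≈ 10100 m³

b = 140 ft = 42.67 m
S = Ss × b = 7.2 × 10^-7 m⁻¹ × 42.67 m = 3.072 × 10^-5
A = 16 mi² = 4.144 × 10^7 m²
Δh = 25.9 ft = 7.894 m
ΔV = S × A × Δh = 3.072 × 10^-5 × 4.144 × 10^7 m² × 7.894 m = 10050 m³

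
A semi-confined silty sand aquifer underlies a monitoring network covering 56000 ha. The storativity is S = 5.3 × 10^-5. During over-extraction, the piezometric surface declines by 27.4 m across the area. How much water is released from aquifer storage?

A = 56000 ha = 5.6 × 10^8 m²
ΔV = S × A × Δh = 5.3 × 10^-5 × 5.6 × 10^8 m² × 27.4 m = 8.132 × 10^5 m³

ΔV ≈ 8.13 × 10^5 m³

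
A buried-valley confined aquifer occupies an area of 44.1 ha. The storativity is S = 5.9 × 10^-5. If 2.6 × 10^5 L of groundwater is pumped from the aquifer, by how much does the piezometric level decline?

Δh ≈ 9.99 m

A = 44.1 ha = 4.41 × 10^5 m²
ΔV = 2.6 × 10^5 L = 260 m³
Δh = ΔV / (S × A) = 260 m³ / (5.9 × 10^-5 × 4.41 × 10^5 m²) = 9.993 m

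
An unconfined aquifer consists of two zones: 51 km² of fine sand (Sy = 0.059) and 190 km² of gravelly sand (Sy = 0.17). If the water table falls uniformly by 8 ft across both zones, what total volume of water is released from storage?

A₁ = 51 km² = 5.1 × 10^7 m²; A₂ = 190 km² = 1.9 × 10^8 m²
Δh = 8 ft = 2.438 m
ΔV₁ = 0.059 × 5.1 × 10^7 × 2.438 = 7.337 × 10^6 m³
ΔV₂ = 0.17 × 1.9 × 10^8 × 2.438 = 7.876 × 10^7 m³
ΔV = ΔV₁ + ΔV₂ = 8.61 × 10^7 m³

ΔV ≈ 8.61 × 10^7 m³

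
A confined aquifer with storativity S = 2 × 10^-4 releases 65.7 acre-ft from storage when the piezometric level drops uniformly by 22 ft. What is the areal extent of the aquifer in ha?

A ≈ 6040 ha

Δh = 22 ft = 6.706 m
ΔV = 65.7 acre-ft = 81040 m³
A = ΔV / (S × Δh) = 81040 / (2 × 10^-4 × 6.706) = 6.043 × 10^7 m²
A = 6.043 × 10^7 m² = 6043 ha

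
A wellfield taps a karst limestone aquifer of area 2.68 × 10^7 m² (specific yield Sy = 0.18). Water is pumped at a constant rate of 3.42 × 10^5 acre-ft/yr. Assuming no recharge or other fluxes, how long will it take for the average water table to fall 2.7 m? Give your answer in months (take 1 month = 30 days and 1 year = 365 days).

t ≈ 0.376 months

ΔV = Sy × A × Δh = 0.18 × 2.68 × 10^7 × 2.7 = 1.302 × 10^7 m³
Q = 3.42 × 10^5 acre-ft/yr = 1.156 × 10^6 m³/d
t = ΔV / Q = 1.302 × 10^7 m³ / 1.156 × 10^6 m³/d = 11.27 d
t = 11.27 d ≈ 0.3757 months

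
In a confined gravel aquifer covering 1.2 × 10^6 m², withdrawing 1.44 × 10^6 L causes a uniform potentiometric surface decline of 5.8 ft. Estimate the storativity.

Δh = 5.8 ft = 1.768 m
ΔV = 1.44 × 10^6 L = 1440 m³
S = ΔV / (A × Δh) = 1440 m³ / (1.2 × 10^6 m² × 1.768 m) = 6.788 × 10^-4

S ≈ 6.8 × 10^-4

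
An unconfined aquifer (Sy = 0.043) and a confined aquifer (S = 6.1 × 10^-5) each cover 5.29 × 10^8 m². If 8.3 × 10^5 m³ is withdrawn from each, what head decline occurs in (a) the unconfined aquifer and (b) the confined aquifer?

Unconfined: Δh_u = ΔV/(Sy·A) = 8.3 × 10^5/(0.043 × 5.29 × 10^8) = 0.03649 m
Confined: Δh_c = ΔV/(S·A) = 8.3 × 10^5/(6.1 × 10^-5 × 5.29 × 10^8) = 25.72 m

Δh_u ≈ 0.0365 m; Δh_c ≈ 25.7 m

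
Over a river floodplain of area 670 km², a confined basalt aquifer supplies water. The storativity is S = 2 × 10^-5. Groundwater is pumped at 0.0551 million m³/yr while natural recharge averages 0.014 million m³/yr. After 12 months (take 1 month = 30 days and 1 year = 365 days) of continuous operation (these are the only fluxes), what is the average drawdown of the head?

A = 670 km² = 6.7 × 10^8 m²
Net abstraction = 0.0551 − 0.014 = 0.0411 million m³/yr
Q_net = 0.0411 million m³/yr = 112.6 m³/d
t = 12 months = 360 d
ΔV = Q × t = 112.6 m³/d × 360 d = 40540 m³
Δh = ΔV / (S × A) = 40540 / (2 × 10^-5 × 6.7 × 10^8) = 3.025 m

Δh ≈ 3.03 m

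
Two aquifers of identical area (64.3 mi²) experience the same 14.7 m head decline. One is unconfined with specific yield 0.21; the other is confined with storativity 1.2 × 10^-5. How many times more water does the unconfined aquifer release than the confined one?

A = 64.3 mi² = 1.665 × 10^8 m²
Unconfined: ΔV_u = Sy × A × Δh = 0.21 × 1.665 × 10^8 × 14.7 = 5.141 × 10^8 m³
Confined: ΔV_c = S × A × Δh = 1.2 × 10^-5 × 1.665 × 10^8 × 14.7 = 29380 m³
Ratio = ΔV_u / ΔV_c = Sy / S = 0.21 / 1.2 × 10^-5 = 17500

ΔV_u / ΔV_c ≈ 17500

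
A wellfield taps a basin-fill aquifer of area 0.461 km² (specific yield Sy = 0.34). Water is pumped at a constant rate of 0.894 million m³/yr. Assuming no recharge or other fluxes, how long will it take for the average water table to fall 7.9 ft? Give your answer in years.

t ≈ 0.422 years

A = 0.461 km² = 4.61 × 10^5 m²
Δh = 7.9 ft = 2.408 m
ΔV = Sy × A × Δh = 0.34 × 4.61 × 10^5 × 2.408 = 3.774 × 10^5 m³
Q = 0.894 million m³/yr = 2449 m³/d
t = ΔV / Q = 3.774 × 10^5 m³ / 2449 m³/d = 154.1 d
t = 154.1 d ≈ 0.4222 years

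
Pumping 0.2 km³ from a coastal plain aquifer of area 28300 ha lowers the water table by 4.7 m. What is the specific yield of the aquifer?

A = 28300 ha = 2.83 × 10^8 m²
ΔV = 0.2 km³ = 2 × 10^8 m³
Sy = ΔV / (A × Δh) = 2 × 10^8 m³ / (2.83 × 10^8 m² × 4.7 m) = 0.1504

Sy ≈ 0.15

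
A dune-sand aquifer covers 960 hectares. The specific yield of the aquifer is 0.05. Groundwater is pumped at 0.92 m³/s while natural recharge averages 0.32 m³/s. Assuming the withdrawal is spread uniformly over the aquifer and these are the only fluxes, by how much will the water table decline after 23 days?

Δh ≈ 2.48 m

A = 960 hectares = 9.6 × 10^6 m²
Net abstraction = 0.92 − 0.32 = 0.6 m³/s
Q_net = 0.6 m³/s = 51840 m³/d
ΔV = Q × t = 51840 m³/d × 23 d = 1.192 × 10^6 m³
Δh = ΔV / (Sy × A) = 1.192 × 10^6 / (0.05 × 9.6 × 10^6) = 2.484 m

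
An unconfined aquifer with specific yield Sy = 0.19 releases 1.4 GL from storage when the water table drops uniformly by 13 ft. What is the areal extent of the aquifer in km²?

Δh = 13 ft = 3.962 m
ΔV = 1.4 GL = 1.4 × 10^6 m³
A = ΔV / (Sy × Δh) = 1.4 × 10^6 / (0.19 × 3.962) = 1.86 × 10^6 m²
A = 1.86 × 10^6 m² = 1.86 km²

A ≈ 1.86 km²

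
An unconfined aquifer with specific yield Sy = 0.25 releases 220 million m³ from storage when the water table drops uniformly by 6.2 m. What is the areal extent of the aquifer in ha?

ΔV = 220 million m³ = 2.2 × 10^8 m³
A = ΔV / (Sy × Δh) = 2.2 × 10^8 / (0.25 × 6.2) = 1.419 × 10^8 m²
A = 1.419 × 10^8 m² = 14190 ha

A ≈ 14200 ha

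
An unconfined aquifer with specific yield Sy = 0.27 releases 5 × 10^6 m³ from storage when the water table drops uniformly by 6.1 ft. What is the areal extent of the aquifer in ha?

A ≈ 996 ha

Δh = 6.1 ft = 1.859 m
A = ΔV / (Sy × Δh) = 5 × 10^6 / (0.27 × 1.859) = 9.96 × 10^6 m²
A = 9.96 × 10^6 m² = 996 ha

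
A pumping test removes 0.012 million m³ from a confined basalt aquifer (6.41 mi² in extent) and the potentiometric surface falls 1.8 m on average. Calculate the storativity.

S ≈ 4 × 10^-4

A = 6.41 mi² = 1.66 × 10^7 m²
ΔV = 0.012 million m³ = 12000 m³
S = ΔV / (A × Δh) = 12000 m³ / (1.66 × 10^7 m² × 1.8 m) = 4.016 × 10^-4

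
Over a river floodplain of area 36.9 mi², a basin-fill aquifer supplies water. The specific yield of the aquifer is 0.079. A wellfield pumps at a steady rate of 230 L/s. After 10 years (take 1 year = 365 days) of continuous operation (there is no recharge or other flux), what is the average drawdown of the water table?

A = 36.9 mi² = 9.557 × 10^7 m²
Q = 230 L/s = 19870 m³/d
t = 10 years = 3650 d
ΔV = Q × t = 19870 m³/d × 3650 d = 7.253 × 10^7 m³
Δh = ΔV / (Sy × A) = 7.253 × 10^7 / (0.079 × 9.557 × 10^7) = 9.607 m

Δh ≈ 9.61 m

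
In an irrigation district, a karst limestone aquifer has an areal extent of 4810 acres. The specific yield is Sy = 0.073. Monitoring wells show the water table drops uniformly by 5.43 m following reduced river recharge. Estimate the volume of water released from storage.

ΔV ≈ 7.72 × 10^6 m³

A = 4810 acres = 1.947 × 10^7 m²
ΔV = Sy × A × Δh = 0.073 × 1.947 × 10^7 m² × 5.43 m = 7.716 × 10^6 m³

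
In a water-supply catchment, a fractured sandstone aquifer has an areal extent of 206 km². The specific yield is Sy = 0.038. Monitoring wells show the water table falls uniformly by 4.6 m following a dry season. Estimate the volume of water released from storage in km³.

ΔV ≈ 0.036 km³

A = 206 km² = 2.06 × 10^8 m²
ΔV = Sy × A × Δh = 0.038 × 2.06 × 10^8 m² × 4.6 m = 3.601 × 10^7 m³
ΔV = 3.601 × 10^7 m³ = 0.03601 km³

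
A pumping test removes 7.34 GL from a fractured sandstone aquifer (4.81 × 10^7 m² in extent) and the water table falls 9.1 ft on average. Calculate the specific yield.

Δh = 9.1 ft = 2.774 m
ΔV = 7.34 GL = 7.34 × 10^6 m³
Sy = ΔV / (A × Δh) = 7.34 × 10^6 m³ / (4.81 × 10^7 m² × 2.774 m) = 0.05502

Sy ≈ 0.055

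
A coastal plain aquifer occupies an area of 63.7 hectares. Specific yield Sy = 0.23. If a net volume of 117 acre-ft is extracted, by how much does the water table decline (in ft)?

A = 63.7 hectares = 6.37 × 10^5 m²
ΔV = 117 acre-ft = 1.443 × 10^5 m³
Δh = ΔV / (Sy × A) = 1.443 × 10^5 m³ / (0.23 × 6.37 × 10^5 m²) = 0.985 m
Δh = 0.985 m = 3.232 ft

Δh ≈ 3.23 ft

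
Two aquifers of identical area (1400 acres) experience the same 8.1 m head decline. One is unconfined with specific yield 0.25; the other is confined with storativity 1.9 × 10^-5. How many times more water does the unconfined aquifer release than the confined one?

A = 1400 acres = 5.666 × 10^6 m²
Unconfined: ΔV_u = Sy × A × Δh = 0.25 × 5.666 × 10^6 × 8.1 = 1.147 × 10^7 m³
Confined: ΔV_c = S × A × Δh = 1.9 × 10^-5 × 5.666 × 10^6 × 8.1 = 871.9 m³
Ratio = ΔV_u / ΔV_c = Sy / S = 0.25 / 1.9 × 10^-5 = 13160

ΔV_u / ΔV_c ≈ 13200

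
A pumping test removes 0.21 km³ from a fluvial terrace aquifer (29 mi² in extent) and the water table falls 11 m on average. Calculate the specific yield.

Sy ≈ 0.25

A = 29 mi² = 7.511 × 10^7 m²
ΔV = 0.21 km³ = 2.1 × 10^8 m³
Sy = ΔV / (A × Δh) = 2.1 × 10^8 m³ / (7.511 × 10^7 m² × 11 m) = 0.2542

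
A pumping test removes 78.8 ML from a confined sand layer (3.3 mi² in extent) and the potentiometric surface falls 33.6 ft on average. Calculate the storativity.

S ≈ 9 × 10^-4

A = 3.3 mi² = 8.547 × 10^6 m²
Δh = 33.6 ft = 10.24 m
ΔV = 78.8 ML = 78800 m³
S = ΔV / (A × Δh) = 78800 m³ / (8.547 × 10^6 m² × 10.24 m) = 9.002 × 10^-4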